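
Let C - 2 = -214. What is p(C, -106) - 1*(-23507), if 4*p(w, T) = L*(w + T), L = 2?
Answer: 23348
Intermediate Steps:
C = -212 (C = 2 - 214 = -212)
p(w, T) = T/2 + w/2 (p(w, T) = (2*(w + T))/4 = (2*(T + w))/4 = (2*T + 2*w)/4 = T/2 + w/2)
p(C, -106) - 1*(-23507) = ((1/2)*(-106) + (1/2)*(-212)) - 1*(-23507) = (-53 - 106) + 23507 = -159 + 23507 = 23348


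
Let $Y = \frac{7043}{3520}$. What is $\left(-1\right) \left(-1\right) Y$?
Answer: $\frac{7043}{3520} \approx 2.0009$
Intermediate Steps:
$Y = \frac{7043}{3520}$ ($Y = 7043 \cdot \frac{1}{3520} = \frac{7043}{3520} \approx 2.0009$)
$\left(-1\right) \left(-1\right) Y = \left(-1\right) \left(-1\right) \frac{7043}{3520} = 1 \cdot \frac{7043}{3520} = \frac{7043}{3520}$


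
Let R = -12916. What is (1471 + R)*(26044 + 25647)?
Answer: -591603495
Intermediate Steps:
(1471 + R)*(26044 + 25647) = (1471 - 12916)*(26044 + 25647) = -11445*51691 = -591603495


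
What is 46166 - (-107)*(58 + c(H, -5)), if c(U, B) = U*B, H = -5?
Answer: 55047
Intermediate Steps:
c(U, B) = B*U
46166 - (-107)*(58 + c(H, -5)) = 46166 - (-107)*(58 - 5*(-5)) = 46166 - (-107)*(58 + 25) = 46166 - (-107)*83 = 46166 - 1*(-8881) = 46166 + 8881 = 55047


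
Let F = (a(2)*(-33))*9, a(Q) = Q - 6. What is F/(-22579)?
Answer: -1188/22579 ≈ -0.052615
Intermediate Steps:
a(Q) = -6 + Q
F = 1188 (F = ((-6 + 2)*(-33))*9 = -4*(-33)*9 = 132*9 = 1188)
F/(-22579) = 1188/(-22579) = 1188*(-1/22579) = -1188/22579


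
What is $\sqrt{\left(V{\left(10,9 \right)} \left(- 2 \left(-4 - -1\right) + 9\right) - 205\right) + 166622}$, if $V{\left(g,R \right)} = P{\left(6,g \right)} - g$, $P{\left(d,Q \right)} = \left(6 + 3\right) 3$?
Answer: $4 \sqrt{10417} \approx 408.25$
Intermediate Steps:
$P{\left(d,Q \right)} = 27$ ($P{\left(d,Q \right)} = 9 \cdot 3 = 27$)
$V{\left(g,R \right)} = 27 - g$
$\sqrt{\left(V{\left(10,9 \right)} \left(- 2 \left(-4 - -1\right) + 9\right) - 205\right) + 166622} = \sqrt{\left(\left(27 - 10\right) \left(- 2 \left(-4 - -1\right) + 9\right) - 205\right) + 166622} = \sqrt{\left(\left(27 - 10\right) \left(- 2 \left(-4 + 1\right) + 9\right) - 205\right) + 166622} = \sqrt{\left(17 \left(\left(-2\right) \left(-3\right) + 9\right) - 205\right) + 166622} = \sqrt{\left(17 \left(6 + 9\right) - 205\right) + 166622} = \sqrt{\left(17 \cdot 15 - 205\right) + 166622} = \sqrt{\left(255 - 205\right) + 166622} = \sqrt{50 + 166622} = \sqrt{166672} = 4 \sqrt{10417}$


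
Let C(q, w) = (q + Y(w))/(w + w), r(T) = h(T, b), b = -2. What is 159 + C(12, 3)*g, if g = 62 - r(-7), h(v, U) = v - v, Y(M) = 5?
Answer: 1004/3 ≈ 334.67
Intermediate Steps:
h(v, U) = 0
r(T) = 0
C(q, w) = (5 + q)/(2*w) (C(q, w) = (q + 5)/(w + w) = (5 + q)/((2*w)) = (5 + q)*(1/(2*w)) = (5 + q)/(2*w))
g = 62 (g = 62 - 1*0 = 62 + 0 = 62)
159 + C(12, 3)*g = 159 + ((½)*(5 + 12)/3)*62 = 159 + ((½)*(⅓)*17)*62 = 159 + (17/6)*62 = 159 + 527/3 = 1004/3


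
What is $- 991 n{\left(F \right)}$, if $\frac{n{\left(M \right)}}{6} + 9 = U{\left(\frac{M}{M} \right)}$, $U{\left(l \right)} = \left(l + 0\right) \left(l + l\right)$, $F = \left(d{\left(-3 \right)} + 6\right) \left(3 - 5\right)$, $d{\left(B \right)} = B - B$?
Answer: $41622$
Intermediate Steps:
$d{\left(B \right)} = 0$
$F = -12$ ($F = \left(0 + 6\right) \left(3 - 5\right) = 6 \left(-2\right) = -12$)
$U{\left(l \right)} = 2 l^{2}$ ($U{\left(l \right)} = l 2 l = 2 l^{2}$)
$n{\left(M \right)} = -42$ ($n{\left(M \right)} = -54 + 6 \cdot 2 \left(\frac{M}{M}\right)^{2} = -54 + 6 \cdot 2 \cdot 1^{2} = -54 + 6 \cdot 2 \cdot 1 = -54 + 6 \cdot 2 = -54 + 12 = -42$)
$- 991 n{\left(F \right)} = \left(-991\right) \left(-42\right) = 41622$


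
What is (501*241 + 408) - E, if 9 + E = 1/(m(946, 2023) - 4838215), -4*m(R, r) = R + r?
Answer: 2345113529986/19355829 ≈ 1.2116e+5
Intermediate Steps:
m(R, r) = -R/4 - r/4 (m(R, r) = -(R + r)/4 = -R/4 - r/4)
E = -174202465/19355829 (E = -9 + 1/((-1/4*946 - 1/4*2023) - 4838215) = -9 + 1/((-473/2 - 2023/4) - 4838215) = -9 + 1/(-2969/4 - 4838215) = -9 + 1/(-19355829/4) = -9 - 4/19355829 = -174202465/19355829 ≈ -9.0000)
(501*241 + 408) - E = (501*241 + 408) - 1*(-174202465/19355829) = (120741 + 408) + 174202465/19355829 = 121149 + 174202465/19355829 = 2345113529986/19355829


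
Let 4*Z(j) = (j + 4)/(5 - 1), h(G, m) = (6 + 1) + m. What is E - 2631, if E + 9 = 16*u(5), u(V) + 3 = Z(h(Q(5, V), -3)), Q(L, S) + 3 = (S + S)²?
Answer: -2680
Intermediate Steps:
Q(L, S) = -3 + 4*S² (Q(L, S) = -3 + (S + S)² = -3 + (2*S)² = -3 + 4*S²)
h(G, m) = 7 + m
Z(j) = ¼ + j/16 (Z(j) = ((j + 4)/(5 - 1))/4 = ((4 + j)/4)/4 = ((4 + j)*(¼))/4 = (1 + j/4)/4 = ¼ + j/16)
u(V) = -5/2 (u(V) = -3 + (¼ + (7 - 3)/16) = -3 + (¼ + (1/16)*4) = -3 + (¼ + ¼) = -3 + ½ = -5/2)
E = -49 (E = -9 + 16*(-5/2) = -9 - 40 = -49)
E - 2631 = -49 - 2631 = -2680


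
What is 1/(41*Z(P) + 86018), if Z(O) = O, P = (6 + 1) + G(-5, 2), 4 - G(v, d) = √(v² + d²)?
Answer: 2109/182361932 + √29/182361932 ≈ 1.1594e-5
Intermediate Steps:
G(v, d) = 4 - √(d² + v²) (G(v, d) = 4 - √(v² + d²) = 4 - √(d² + v²))
P = 11 - √29 (P = (6 + 1) + (4 - √(2² + (-5)²)) = 7 + (4 - √(4 + 25)) = 7 + (4 - √29) = 11 - √29 ≈ 5.6148)
1/(41*Z(P) + 86018) = 1/(41*(11 - √29) + 86018) = 1/((451 - 41*√29) + 86018) = 1/(86469 - 41*√29)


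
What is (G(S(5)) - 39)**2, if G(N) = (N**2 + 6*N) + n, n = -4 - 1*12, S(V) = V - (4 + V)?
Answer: 3969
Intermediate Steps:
S(V) = -4 (S(V) = V + (-4 - V) = -4)
n = -16 (n = -4 - 12 = -16)
G(N) = -16 + N**2 + 6*N (G(N) = (N**2 + 6*N) - 16 = -16 + N**2 + 6*N)
(G(S(5)) - 39)**2 = ((-16 + (-4)**2 + 6*(-4)) - 39)**2 = ((-16 + 16 - 24) - 39)**2 = (-24 - 39)**2 = (-63)**2 = 3969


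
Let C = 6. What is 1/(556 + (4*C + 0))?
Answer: 1/580 ≈ 0.0017241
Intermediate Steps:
1/(556 + (4*C + 0)) = 1/(556 + (4*6 + 0)) = 1/(556 + (24 + 0)) = 1/(556 + 24) = 1/580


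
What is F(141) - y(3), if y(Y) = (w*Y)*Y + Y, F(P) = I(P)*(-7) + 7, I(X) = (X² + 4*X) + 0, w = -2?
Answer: -143093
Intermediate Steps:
I(X) = X² + 4*X
F(P) = 7 - 7*P*(4 + P) (F(P) = (P*(4 + P))*(-7) + 7 = -7*P*(4 + P) + 7 = 7 - 7*P*(4 + P))
y(Y) = Y - 2*Y² (y(Y) = (-2*Y)*Y + Y = -2*Y² + Y = Y - 2*Y²)
F(141) - y(3) = (7 - 7*141*(4 + 141)) - 3*(1 - 2*3) = (7 - 7*141*145) - 3*(1 - 6) = (7 - 143115) - 3*(-5) = -143108 - 1*(-15) = -143108 + 15 = -143093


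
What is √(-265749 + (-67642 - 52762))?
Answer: I*√386153 ≈ 621.41*I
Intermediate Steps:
√(-265749 + (-67642 - 52762)) = √(-265749 - 120404) = √(-386153) = I*√386153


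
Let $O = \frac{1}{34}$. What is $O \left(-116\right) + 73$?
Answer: $\frac{1183}{17} \approx 69.588$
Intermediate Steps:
$O = \frac{1}{34} \approx 0.029412$
$O \left(-116\right) + 73 = \frac{1}{34} \left(-116\right) + 73 = - \frac{58}{17} + 73 = \frac{1183}{17}$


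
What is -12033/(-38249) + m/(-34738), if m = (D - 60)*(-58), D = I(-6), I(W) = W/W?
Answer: 143557138/664346881 ≈ 0.21609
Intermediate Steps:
I(W) = 1
D = 1
m = 3422 (m = (1 - 60)*(-58) = -59*(-58) = 3422)
-12033/(-38249) + m/(-34738) = -12033/(-38249) + 3422/(-34738) = -12033*(-1/38249) + 3422*(-1/34738) = 12033/38249 - 1711/17369 = 143557138/664346881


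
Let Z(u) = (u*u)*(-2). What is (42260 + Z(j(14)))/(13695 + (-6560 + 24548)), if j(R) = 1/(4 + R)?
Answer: 6846119/5132646 ≈ 1.3338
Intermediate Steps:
Z(u) = -2*u² (Z(u) = u²*(-2) = -2*u²)
(42260 + Z(j(14)))/(13695 + (-6560 + 24548)) = (42260 - 2/(4 + 14)²)/(13695 + (-6560 + 24548)) = (42260 - 2*(1/18)²)/(13695 + 17988) = (42260 - 2*(1/18)²)/31683 = (42260 - 2*1/324)*(1/31683) = (42260 - 1/162)*(1/31683) = (6846119/162)*(1/31683) = 6846119/5132646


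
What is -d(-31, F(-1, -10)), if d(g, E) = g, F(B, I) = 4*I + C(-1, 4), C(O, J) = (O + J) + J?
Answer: 31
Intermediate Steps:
C(O, J) = O + 2*J (C(O, J) = (J + O) + J = O + 2*J)
F(B, I) = 7 + 4*I (F(B, I) = 4*I + (-1 + 2*4) = 4*I + (-1 + 8) = 4*I + 7 = 7 + 4*I)
-d(-31, F(-1, -10)) = -1*(-31) = 31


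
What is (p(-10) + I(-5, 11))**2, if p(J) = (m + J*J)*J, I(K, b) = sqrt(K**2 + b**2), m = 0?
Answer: (1000 - sqrt(146))**2 ≈ 9.7598e+5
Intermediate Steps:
p(J) = J**3 (p(J) = (0 + J*J)*J = (0 + J**2)*J = J**2*J = J**3)
(p(-10) + I(-5, 11))**2 = ((-10)**3 + sqrt((-5)**2 + 11**2))**2 = (-1000 + sqrt(25 + 121))**2 = (-1000 + sqrt(146))**2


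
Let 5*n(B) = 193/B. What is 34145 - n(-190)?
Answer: 32437943/950 ≈ 34145.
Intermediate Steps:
n(B) = 193/(5*B) (n(B) = (193/B)/5 = 193/(5*B))
34145 - n(-190) = 34145 - 193/(5*(-190)) = 34145 - 193*(-1)/(5*190) = 34145 - 1*(-193/950) = 34145 + 193/950 = 32437943/950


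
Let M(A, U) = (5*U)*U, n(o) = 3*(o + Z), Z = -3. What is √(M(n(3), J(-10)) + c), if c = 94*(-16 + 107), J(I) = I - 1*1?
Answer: √9159 ≈ 95.703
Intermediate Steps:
J(I) = -1 + I (J(I) = I - 1 = -1 + I)
n(o) = -9 + 3*o (n(o) = 3*(o - 3) = 3*(-3 + o) = -9 + 3*o)
M(A, U) = 5*U²
c = 8554 (c = 94*91 = 8554)
√(M(n(3), J(-10)) + c) = √(5*(-1 - 10)² + 8554) = √(5*(-11)² + 8554) = √(5*121 + 8554) = √(605 + 8554) = √9159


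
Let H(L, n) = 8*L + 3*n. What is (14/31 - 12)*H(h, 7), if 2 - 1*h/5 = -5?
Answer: -107758/31 ≈ -3476.1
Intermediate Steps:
h = 35 (h = 10 - 5*(-5) = 10 + 25 = 35)
H(L, n) = 3*n + 8*L
(14/31 - 12)*H(h, 7) = (14/31 - 12)*(3*7 + 8*35) = (14*(1/31) - 12)*(21 + 280) = (14/31 - 12)*301 = -358/31*301 = -107758/31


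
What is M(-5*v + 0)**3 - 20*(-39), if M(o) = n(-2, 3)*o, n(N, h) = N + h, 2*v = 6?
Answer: -2595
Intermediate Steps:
v = 3 (v = (1/2)*6 = 3)
M(o) = o (M(o) = (-2 + 3)*o = 1*o = o)
M(-5*v + 0)**3 - 20*(-39) = (-5*3 + 0)**3 - 20*(-39) = (-15 + 0)**3 + 780 = (-15)**3 + 780 = -3375 + 780 = -2595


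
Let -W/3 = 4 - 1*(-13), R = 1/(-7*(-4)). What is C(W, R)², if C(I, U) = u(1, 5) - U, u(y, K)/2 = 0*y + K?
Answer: 77841/784 ≈ 99.287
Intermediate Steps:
u(y, K) = 2*K (u(y, K) = 2*(0*y + K) = 2*(0 + K) = 2*K)
R = 1/28 ≈ 0.035714
W = -51 (W = -3*(4 - 1*(-13)) = -3*(4 + 13) = -3*17 = -51)
C(I, U) = 10 - U (C(I, U) = 2*5 - U = 10 - U)
C(W, R)² = (10 - 1*1/28)² = (10 - 1/28)² = (279/28)² = 77841/784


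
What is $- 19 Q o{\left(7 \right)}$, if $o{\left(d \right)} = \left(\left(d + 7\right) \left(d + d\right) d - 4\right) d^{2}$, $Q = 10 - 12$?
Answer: $2547216$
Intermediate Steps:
$Q = -2$ ($Q = 10 - 12 = -2$)
$o{\left(d \right)} = d^{2} \left(-4 + 2 d^{2} \left(7 + d\right)\right)$ ($o{\left(d \right)} = \left(\left(7 + d\right) 2 d d - 4\right) d^{2} = \left(2 d \left(7 + d\right) d - 4\right) d^{2} = \left(2 d^{2} \left(7 + d\right) - 4\right) d^{2} = \left(-4 + 2 d^{2} \left(7 + d\right)\right) d^{2} = d^{2} \left(-4 + 2 d^{2} \left(7 + d\right)\right)$)
$- 19 Q o{\left(7 \right)} = \left(-19\right) \left(-2\right) 2 \cdot 7^{2} \left(-2 + 7^{3} + 7 \cdot 7^{2}\right) = 38 \cdot 2 \cdot 49 \left(-2 + 343 + 7 \cdot 49\right) = 38 \cdot 2 \cdot 49 \left(-2 + 343 + 343\right) = 38 \cdot 2 \cdot 49 \cdot 684 = 38 \cdot 67032 = 2547216$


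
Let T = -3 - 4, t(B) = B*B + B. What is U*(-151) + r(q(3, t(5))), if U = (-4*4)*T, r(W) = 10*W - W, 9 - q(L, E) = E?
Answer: -17101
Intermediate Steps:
t(B) = B + B² (t(B) = B² + B = B + B²)
T = -7
q(L, E) = 9 - E
r(W) = 9*W
U = 112 (U = -4*4*(-7) = -16*(-7) = 112)
U*(-151) + r(q(3, t(5))) = 112*(-151) + 9*(9 - 5*(1 + 5)) = -16912 + 9*(9 - 5*6) = -16912 + 9*(9 - 1*30) = -16912 + 9*(9 - 30) = -16912 + 9*(-21) = -16912 - 189 = -17101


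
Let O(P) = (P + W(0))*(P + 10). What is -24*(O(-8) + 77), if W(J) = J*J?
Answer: -1464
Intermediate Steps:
W(J) = J²
O(P) = P*(10 + P) (O(P) = (P + 0²)*(P + 10) = (P + 0)*(10 + P) = P*(10 + P))
-24*(O(-8) + 77) = -24*(-8*(10 - 8) + 77) = -24*(-8*2 + 77) = -24*(-16 + 77) = -24*61 = -1464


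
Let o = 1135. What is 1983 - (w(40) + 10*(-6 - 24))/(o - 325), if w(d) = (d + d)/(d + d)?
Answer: 1606529/810 ≈ 1983.4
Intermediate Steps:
w(d) = 1 (w(d) = (2*d)/((2*d)) = (2*d)*(1/(2*d)) = 1)
1983 - (w(40) + 10*(-6 - 24))/(o - 325) = 1983 - (1 + 10*(-6 - 24))/(1135 - 325) = 1983 - (1 + 10*(-30))/810 = 1983 - (1 - 300)/810 = 1983 - (-299)/810 = 1983 - 1*(-299/810) = 1983 + 299/810 = 1606529/810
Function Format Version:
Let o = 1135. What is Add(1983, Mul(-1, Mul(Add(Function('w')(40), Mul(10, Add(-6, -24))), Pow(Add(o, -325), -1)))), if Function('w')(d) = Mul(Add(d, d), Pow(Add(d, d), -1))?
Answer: Rational(1606529, 810) ≈ 1983.4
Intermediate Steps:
Function('w')(d) = 1 (Function('w')(d) = Mul(Mul(2, d), Pow(Mul(2, d), -1)) = Mul(Mul(2, d), Mul(Rational(1, 2), Pow(d, -1))) = 1)
Add(1983, Mul(-1, Mul(Add(Function('w')(40), Mul(10, Add(-6, -24))), Pow(Add(o, -325), -1)))) = Add(1983, Mul(-1, Mul(Add(1, Mul(10, Add(-6, -24))), Pow(Add(1135, -325), -1)))) = Add(1983, Mul(-1, Mul(Add(1, Mul(10, -30)), Pow(810, -1)))) = Add(1983, Mul(-1, Mul(Add(1, -300), Rational(1, 810)))) = Add(1983, Mul(-1, Mul(-299, Rational(1, 810)))) = Add(1983, Mul(-1, Rational(-299, 810))) = Add(1983, Rational(299, 810)) = Rational(1606529, 810)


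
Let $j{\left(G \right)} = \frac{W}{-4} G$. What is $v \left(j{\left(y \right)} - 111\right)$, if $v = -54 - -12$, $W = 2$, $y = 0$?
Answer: $4662$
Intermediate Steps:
$v = -42$ ($v = -54 + 12 = -42$)
$j{\left(G \right)} = - \frac{G}{2}$ ($j{\left(G \right)} = \frac{2}{-4} G = 2 \left(- \frac{1}{4}\right) G = - \frac{G}{2}$)
$v \left(j{\left(y \right)} - 111\right) = - 42 \left(\left(- \frac{1}{2}\right) 0 - 111\right) = - 42 \left(0 - 111\right) = \left(-42\right) \left(-111\right) = 4662$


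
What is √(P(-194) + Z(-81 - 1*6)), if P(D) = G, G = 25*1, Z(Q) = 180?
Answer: √205 ≈ 14.318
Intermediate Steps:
G = 25
P(D) = 25
√(P(-194) + Z(-81 - 1*6)) = √(25 + 180) = √205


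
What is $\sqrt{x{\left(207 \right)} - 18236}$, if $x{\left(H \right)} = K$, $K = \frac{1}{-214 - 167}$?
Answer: $\frac{i \sqrt{2647156377}}{381} \approx 135.04 i$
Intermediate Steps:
$K = - \frac{1}{381}$ ($K = \frac{1}{-381} = - \frac{1}{381} \approx -0.0026247$)
$x{\left(H \right)} = - \frac{1}{381}$
$\sqrt{x{\left(207 \right)} - 18236} = \sqrt{- \frac{1}{381} - 18236} = \sqrt{- \frac{6947917}{381}} = \frac{i \sqrt{2647156377}}{381}$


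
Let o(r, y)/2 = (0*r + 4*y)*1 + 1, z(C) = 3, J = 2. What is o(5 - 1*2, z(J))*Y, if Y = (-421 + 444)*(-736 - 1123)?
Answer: -1111682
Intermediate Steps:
Y = -42757 (Y = 23*(-1859) = -42757)
o(r, y) = 2 + 8*y (o(r, y) = 2*((0*r + 4*y)*1 + 1) = 2*((0 + 4*y)*1 + 1) = 2*((4*y)*1 + 1) = 2*(4*y + 1) = 2*(1 + 4*y) = 2 + 8*y)
o(5 - 1*2, z(J))*Y = (2 + 8*3)*(-42757) = (2 + 24)*(-42757) = 26*(-42757) = -1111682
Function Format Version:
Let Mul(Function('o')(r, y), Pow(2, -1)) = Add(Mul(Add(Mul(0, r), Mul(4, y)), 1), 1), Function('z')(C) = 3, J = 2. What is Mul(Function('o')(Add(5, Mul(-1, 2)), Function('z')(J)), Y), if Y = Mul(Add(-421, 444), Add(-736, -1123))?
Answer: -1111682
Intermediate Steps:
Y = -42757 (Y = Mul(23, -1859) = -42757)
Function('o')(r, y) = Add(2, Mul(8, y)) (Function('o')(r, y) = Mul(2, Add(Mul(Add(Mul(0, r), Mul(4, y)), 1), 1)) = Mul(2, Add(Mul(Add(0, Mul(4, y)), 1), 1)) = Mul(2, Add(Mul(Mul(4, y), 1), 1)) = Mul(2, Add(Mul(4, y), 1)) = Mul(2, Add(1, Mul(4, y))) = Add(2, Mul(8, y)))
Mul(Function('o')(Add(5, Mul(-1, 2)), Function('z')(J)), Y) = Mul(Add(2, Mul(8, 3)), -42757) = Mul(Add(2, 24), -42757) = Mul(26, -42757) = -1111682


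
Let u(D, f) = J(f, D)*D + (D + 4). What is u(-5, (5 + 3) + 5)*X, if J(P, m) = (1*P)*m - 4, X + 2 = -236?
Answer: -81872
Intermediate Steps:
X = -238 (X = -2 - 236 = -238)
J(P, m) = -4 + P*m (J(P, m) = P*m - 4 = -4 + P*m)
u(D, f) = 4 + D + D*(-4 + D*f) (u(D, f) = (-4 + f*D)*D + (D + 4) = (-4 + D*f)*D + (4 + D) = D*(-4 + D*f) + (4 + D) = 4 + D + D*(-4 + D*f))
u(-5, (5 + 3) + 5)*X = (4 - 5 - 5*(-4 - 5*((5 + 3) + 5)))*(-238) = (4 - 5 - 5*(-4 - 5*(8 + 5)))*(-238) = (4 - 5 - 5*(-4 - 5*13))*(-238) = (4 - 5 - 5*(-4 - 65))*(-238) = (4 - 5 - 5*(-69))*(-238) = (4 - 5 + 345)*(-238) = 344*(-238) = -81872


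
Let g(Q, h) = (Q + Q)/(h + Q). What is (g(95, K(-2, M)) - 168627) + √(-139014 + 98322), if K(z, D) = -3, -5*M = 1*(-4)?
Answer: -7756747/46 + 2*I*√10173 ≈ -1.6863e+5 + 201.72*I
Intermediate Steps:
M = ⅘ (M = -(-4)/5 = -⅕*(-4) = ⅘ ≈ 0.80000)
g(Q, h) = 2*Q/(Q + h) (g(Q, h) = (2*Q)/(Q + h) = 2*Q/(Q + h))
(g(95, K(-2, M)) - 168627) + √(-139014 + 98322) = (2*95/(95 - 3) - 168627) + √(-139014 + 98322) = (2*95/92 - 168627) + √(-40692) = (2*95*(1/92) - 168627) + 2*I*√10173 = (95/46 - 168627) + 2*I*√10173 = -7756747/46 + 2*I*√10173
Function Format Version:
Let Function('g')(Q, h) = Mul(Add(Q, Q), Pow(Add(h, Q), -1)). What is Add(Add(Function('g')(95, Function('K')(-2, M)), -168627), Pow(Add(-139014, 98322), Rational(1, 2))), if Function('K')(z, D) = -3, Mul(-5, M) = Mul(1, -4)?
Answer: Add(Rational(-7756747, 46), Mul(2, I, Pow(10173, Rational(1, 2)))) ≈ Add(-1.6863e+5, Mul(201.72, I))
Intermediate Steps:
M = Rational(4, 5) (M = Mul(Rational(-1, 5), Mul(1, -4)) = Mul(Rational(-1, 5), -4) = Rational(4, 5) ≈ 0.80000)
Function('g')(Q, h) = Mul(2, Q, Pow(Add(Q, h), -1)) (Function('g')(Q, h) = Mul(Mul(2, Q), Pow(Add(Q, h), -1)) = Mul(2, Q, Pow(Add(Q, h), -1)))
Add(Add(Function('g')(95, Function('K')(-2, M)), -168627), Pow(Add(-139014, 98322), Rational(1, 2))) = Add(Add(Mul(2, 95, Pow(Add(95, -3), -1)), -168627), Pow(Add(-139014, 98322), Rational(1, 2))) = Add(Add(Mul(2, 95, Pow(92, -1)), -168627), Pow(-40692, Rational(1, 2))) = Add(Add(Mul(2, 95, Rational(1, 92)), -168627), Mul(2, I, Pow(10173, Rational(1, 2)))) = Add(Add(Rational(95, 46), -168627), Mul(2, I, Pow(10173, Rational(1, 2)))) = Add(Rational(-7756747, 46), Mul(2, I, Pow(10173, Rational(1, 2))))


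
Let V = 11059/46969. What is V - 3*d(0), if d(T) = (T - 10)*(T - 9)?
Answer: -12670571/46969 ≈ -269.76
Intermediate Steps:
d(T) = (-10 + T)*(-9 + T)
V = 11059/46969 (V = 11059*(1/46969) = 11059/46969 ≈ 0.23545)
V - 3*d(0) = 11059/46969 - 3*(90 + 0**2 - 19*0) = 11059/46969 - 3*(90 + 0 + 0) = 11059/46969 - 3*90 = 11059/46969 - 1*270 = 11059/46969 - 270 = -12670571/46969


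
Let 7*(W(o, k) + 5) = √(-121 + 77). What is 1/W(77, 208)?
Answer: -245/1269 - 14*I*√11/1269 ≈ -0.19307 - 0.03659*I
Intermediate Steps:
W(o, k) = -5 + 2*I*√11/7 (W(o, k) = -5 + √(-121 + 77)/7 = -5 + √(-44)/7 = -5 + (2*I*√11)/7 = -5 + 2*I*√11/7)
1/W(77, 208) = 1/(-5 + 2*I*√11/7)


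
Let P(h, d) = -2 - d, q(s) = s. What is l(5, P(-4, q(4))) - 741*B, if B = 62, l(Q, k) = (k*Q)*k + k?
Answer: -45768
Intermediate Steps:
l(Q, k) = k + Q*k² (l(Q, k) = (Q*k)*k + k = Q*k² + k = k + Q*k²)
l(5, P(-4, q(4))) - 741*B = (-2 - 1*4)*(1 + 5*(-2 - 1*4)) - 741*62 = (-2 - 4)*(1 + 5*(-2 - 4)) - 45942 = -6*(1 + 5*(-6)) - 45942 = -6*(1 - 30) - 45942 = -6*(-29) - 45942 = 174 - 45942 = -45768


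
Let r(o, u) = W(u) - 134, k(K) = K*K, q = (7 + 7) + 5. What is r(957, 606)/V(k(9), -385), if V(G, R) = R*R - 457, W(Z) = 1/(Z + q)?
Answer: -83749/92355000 ≈ -0.00090682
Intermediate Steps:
q = 19 (q = 14 + 5 = 19)
W(Z) = 1/(19 + Z) (W(Z) = 1/(Z + 19) = 1/(19 + Z))
k(K) = K²
r(o, u) = -134 + 1/(19 + u) (r(o, u) = 1/(19 + u) - 134 = -134 + 1/(19 + u))
V(G, R) = -457 + R² (V(G, R) = R² - 457 = -457 + R²)
r(957, 606)/V(k(9), -385) = ((-2545 - 134*606)/(19 + 606))/(-457 + (-385)²) = ((-2545 - 81204)/625)/(-457 + 148225) = ((1/625)*(-83749))/147768 = -83749/625*1/147768 = -83749/92355000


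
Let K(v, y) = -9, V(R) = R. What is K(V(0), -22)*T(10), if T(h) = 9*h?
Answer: -810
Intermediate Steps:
K(V(0), -22)*T(10) = -81*10 = -9*90 = -810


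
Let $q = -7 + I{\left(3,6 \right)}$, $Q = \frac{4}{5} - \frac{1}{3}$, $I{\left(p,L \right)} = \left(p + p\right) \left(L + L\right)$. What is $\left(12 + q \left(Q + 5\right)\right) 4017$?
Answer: $1475578$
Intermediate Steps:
$I{\left(p,L \right)} = 4 L p$ ($I{\left(p,L \right)} = 2 p 2 L = 4 L p$)
$Q = \frac{7}{15}$ ($Q = 4 \cdot \frac{1}{5} - \frac{1}{3} = \frac{4}{5} - \frac{1}{3} = \frac{7}{15} \approx 0.46667$)
$q = 65$ ($q = -7 + 4 \cdot 6 \cdot 3 = -7 + 72 = 65$)
$\left(12 + q \left(Q + 5\right)\right) 4017 = \left(12 + 65 \left(\frac{7}{15} + 5\right)\right) 4017 = \left(12 + 65 \cdot \frac{82}{15}\right) 4017 = \left(12 + \frac{1066}{3}\right) 4017 = \frac{1102}{3} \cdot 4017 = 1475578$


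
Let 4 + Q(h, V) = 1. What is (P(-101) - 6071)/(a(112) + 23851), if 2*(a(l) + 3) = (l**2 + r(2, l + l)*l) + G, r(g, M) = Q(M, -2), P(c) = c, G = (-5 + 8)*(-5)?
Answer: -12344/59889 ≈ -0.20611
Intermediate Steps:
G = -15 (G = 3*(-5) = -15)
Q(h, V) = -3 (Q(h, V) = -4 + 1 = -3)
r(g, M) = -3
a(l) = -21/2 + l**2/2 - 3*l/2 (a(l) = -3 + ((l**2 - 3*l) - 15)/2 = -3 + (-15 + l**2 - 3*l)/2 = -3 + (-15/2 + l**2/2 - 3*l/2) = -21/2 + l**2/2 - 3*l/2)
(P(-101) - 6071)/(a(112) + 23851) = (-101 - 6071)/((-21/2 + (1/2)*112**2 - 3/2*112) + 23851) = -6172/((-21/2 + (1/2)*12544 - 168) + 23851) = -6172/((-21/2 + 6272 - 168) + 23851) = -6172/(12187/2 + 23851) = -6172/59889/2 = -6172*2/59889 = -12344/59889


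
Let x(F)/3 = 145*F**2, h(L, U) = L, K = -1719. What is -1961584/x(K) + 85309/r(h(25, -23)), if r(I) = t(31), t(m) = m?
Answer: 109656813248711/39847649085 ≈ 2751.9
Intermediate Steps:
x(F) = 435*F**2 (x(F) = 3*(145*F**2) = 435*F**2)
r(I) = 31
-1961584/x(K) + 85309/r(h(25, -23)) = -1961584/(435*(-1719)**2) + 85309/31 = -1961584/(435*2954961) + 85309*(1/31) = -1961584/1285408035 + 85309/31 = 109656813248711/39847649085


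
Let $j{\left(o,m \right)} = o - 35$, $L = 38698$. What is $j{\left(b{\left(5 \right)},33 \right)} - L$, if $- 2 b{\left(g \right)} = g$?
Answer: $- \frac{77471}{2} \approx -38736.0$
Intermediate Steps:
$b{\left(g \right)} = - \frac{g}{2}$
$j{\left(o,m \right)} = -35 + o$
$j{\left(b{\left(5 \right)},33 \right)} - L = \left(-35 - \frac{5}{2}\right) - 38698 = - \frac{75}{2} - 38698 = - \frac{77471}{2}$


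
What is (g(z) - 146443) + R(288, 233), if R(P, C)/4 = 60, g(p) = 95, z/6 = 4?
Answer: -146108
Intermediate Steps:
z = 24 (z = 6*4 = 24)
R(P, C) = 240 (R(P, C) = 4*60 = 240)
(g(z) - 146443) + R(288, 233) = (95 - 146443) + 240 = -146348 + 240 = -146108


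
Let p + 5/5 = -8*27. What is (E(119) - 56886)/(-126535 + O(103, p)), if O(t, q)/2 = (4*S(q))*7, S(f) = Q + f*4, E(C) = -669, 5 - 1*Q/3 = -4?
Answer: 19185/57877 ≈ 0.33148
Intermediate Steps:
Q = 27 (Q = 15 - 3*(-4) = 15 + 12 = 27)
p = -217 (p = -1 - 8*27 = -1 - 216 = -217)
S(f) = 27 + 4*f (S(f) = 27 + f*4 = 27 + 4*f)
O(t, q) = 1512 + 224*q (O(t, q) = 2*((4*(27 + 4*q))*7) = 2*((108 + 16*q)*7) = 2*(756 + 112*q) = 1512 + 224*q)
(E(119) - 56886)/(-126535 + O(103, p)) = (-669 - 56886)/(-126535 + (1512 + 224*(-217))) = -57555/(-126535 + (1512 - 48608)) = -57555/(-126535 - 47096) = -57555/(-173631) = -57555*(-1/173631) = 19185/57877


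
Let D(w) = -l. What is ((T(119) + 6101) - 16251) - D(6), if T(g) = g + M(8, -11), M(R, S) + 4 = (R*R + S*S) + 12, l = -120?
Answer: -9958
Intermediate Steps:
M(R, S) = 8 + R² + S² (M(R, S) = -4 + ((R*R + S*S) + 12) = -4 + ((R² + S²) + 12) = -4 + (12 + R² + S²) = 8 + R² + S²)
D(w) = 120 (D(w) = -1*(-120) = 120)
T(g) = 193 + g (T(g) = g + (8 + 8² + (-11)²) = g + (8 + 64 + 121) = g + 193 = 193 + g)
((T(119) + 6101) - 16251) - D(6) = (((193 + 119) + 6101) - 16251) - 1*120 = ((312 + 6101) - 16251) - 120 = (6413 - 16251) - 120 = -9838 - 120 = -9958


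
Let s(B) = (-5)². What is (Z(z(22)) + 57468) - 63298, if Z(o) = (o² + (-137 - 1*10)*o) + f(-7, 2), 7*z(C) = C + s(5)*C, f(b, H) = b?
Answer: -547417/49 ≈ -11172.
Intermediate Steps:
s(B) = 25
z(C) = 26*C/7 (z(C) = (C + 25*C)/7 = (26*C)/7 = 26*C/7)
Z(o) = -7 + o² - 147*o (Z(o) = (o² + (-137 - 1*10)*o) - 7 = (o² + (-137 - 10)*o) - 7 = (o² - 147*o) - 7 = -7 + o² - 147*o)
(Z(z(22)) + 57468) - 63298 = ((-7 + ((26/7)*22)² - 546*22) + 57468) - 63298 = ((-7 + (572/7)² - 147*572/7) + 57468) - 63298 = ((-7 + 327184/49 - 12012) + 57468) - 63298 = (-261747/49 + 57468) - 63298 = 2554185/49 - 63298 = -547417/49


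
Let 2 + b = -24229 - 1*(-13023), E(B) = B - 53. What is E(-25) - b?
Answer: 11130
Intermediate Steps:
E(B) = -53 + B
b = -11208 (b = -2 + (-24229 - 1*(-13023)) = -2 + (-24229 + 13023) = -2 - 11206 = -11208)
E(-25) - b = (-53 - 25) - 1*(-11208) = -78 + 11208 = 11130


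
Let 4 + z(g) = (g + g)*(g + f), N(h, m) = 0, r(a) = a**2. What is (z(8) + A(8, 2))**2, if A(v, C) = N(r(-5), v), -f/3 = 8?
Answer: 67600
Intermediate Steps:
f = -24 (f = -3*8 = -24)
A(v, C) = 0
z(g) = -4 + 2*g*(-24 + g) (z(g) = -4 + (g + g)*(g - 24) = -4 + (2*g)*(-24 + g) = -4 + 2*g*(-24 + g))
(z(8) + A(8, 2))**2 = ((-4 - 48*8 + 2*8**2) + 0)**2 = ((-4 - 384 + 2*64) + 0)**2 = ((-4 - 384 + 128) + 0)**2 = (-260 + 0)**2 = (-260)**2 = 67600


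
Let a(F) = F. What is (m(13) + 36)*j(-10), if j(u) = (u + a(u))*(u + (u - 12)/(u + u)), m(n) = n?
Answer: 8722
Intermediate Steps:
j(u) = 2*u*(u + (-12 + u)/(2*u)) (j(u) = (u + u)*(u + (u - 12)/(u + u)) = (2*u)*(u + (-12 + u)/((2*u))) = (2*u)*(u + (-12 + u)*(1/(2*u))) = (2*u)*(u + (-12 + u)/(2*u)) = 2*u*(u + (-12 + u)/(2*u)))
(m(13) + 36)*j(-10) = (13 + 36)*(-12 - 10 + 2*(-10)²) = 49*(-12 - 10 + 2*100) = 49*(-12 - 10 + 200) = 49*178 = 8722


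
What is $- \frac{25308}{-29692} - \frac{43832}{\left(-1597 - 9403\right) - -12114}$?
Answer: $- \frac{159158329}{4134611} \approx -38.494$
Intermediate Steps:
$- \frac{25308}{-29692} - \frac{43832}{\left(-1597 - 9403\right) - -12114} = \left(-25308\right) \left(- \frac{1}{29692}\right) - \frac{43832}{-11000 + 12114} = \frac{6327}{7423} - \frac{43832}{1114} = \frac{6327}{7423} - \frac{21916}{557} = - \frac{159158329}{4134611}$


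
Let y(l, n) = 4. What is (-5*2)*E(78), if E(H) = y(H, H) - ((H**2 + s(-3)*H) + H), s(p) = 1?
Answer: 62360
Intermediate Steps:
E(H) = 4 - H**2 - 2*H (E(H) = 4 - ((H**2 + 1*H) + H) = 4 - ((H**2 + H) + H) = 4 - ((H + H**2) + H) = 4 - (H**2 + 2*H) = 4 + (-H**2 - 2*H) = 4 - H**2 - 2*H)
(-5*2)*E(78) = (-5*2)*(4 - 1*78**2 - 2*78) = -10*(4 - 1*6084 - 156) = -10*(4 - 6084 - 156) = -10*(-6236) = 62360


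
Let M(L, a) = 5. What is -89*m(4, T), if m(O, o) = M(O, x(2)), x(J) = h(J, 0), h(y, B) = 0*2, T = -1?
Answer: -445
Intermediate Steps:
h(y, B) = 0
x(J) = 0
m(O, o) = 5
-89*m(4, T) = -89*5 = -445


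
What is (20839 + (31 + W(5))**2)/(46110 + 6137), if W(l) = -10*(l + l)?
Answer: 25600/52247 ≈ 0.48998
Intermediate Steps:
W(l) = -20*l
(20839 + (31 + W(5))**2)/(46110 + 6137) = (20839 + (31 - 20*5)**2)/(46110 + 6137) = (20839 + (31 - 100)**2)/52247 = (20839 + (-69)**2)*(1/52247) = (20839 + 4761)*(1/52247) = 25600*(1/52247) = 25600/52247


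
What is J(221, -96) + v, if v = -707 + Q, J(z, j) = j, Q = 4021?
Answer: 3218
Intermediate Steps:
v = 3314 (v = -707 + 4021 = 3314)
J(221, -96) + v = -96 + 3314 = 3218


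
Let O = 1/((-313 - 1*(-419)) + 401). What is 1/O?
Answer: 507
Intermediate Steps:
O = 1/507 (O = 1/((-313 + 419) + 401) = 1/(106 + 401) = 1/507 ≈ 0.0019724)
1/O = 1/(1/507) = 507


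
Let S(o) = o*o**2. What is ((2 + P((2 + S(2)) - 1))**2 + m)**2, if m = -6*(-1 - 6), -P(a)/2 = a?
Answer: 88804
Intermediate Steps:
S(o) = o**3
P(a) = -2*a
m = 42 (m = -6*(-7) = 42)
((2 + P((2 + S(2)) - 1))**2 + m)**2 = ((2 - 2*((2 + 2**3) - 1))**2 + 42)**2 = ((2 - 2*((2 + 8) - 1))**2 + 42)**2 = ((2 - 2*(10 - 1))**2 + 42)**2 = ((2 - 2*9)**2 + 42)**2 = ((2 - 18)**2 + 42)**2 = ((-16)**2 + 42)**2 = (256 + 42)**2 = 298**2 = 88804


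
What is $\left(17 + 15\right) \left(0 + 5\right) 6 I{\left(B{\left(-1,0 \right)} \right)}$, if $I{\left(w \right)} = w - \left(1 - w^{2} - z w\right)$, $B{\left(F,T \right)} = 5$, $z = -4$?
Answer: $8640$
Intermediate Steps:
$I{\left(w \right)} = -1 + w^{2} - 3 w$ ($I{\left(w \right)} = w - \left(1 - w^{2} + 4 w\right) = -1 + w^{2} - 3 w$)
$\left(17 + 15\right) \left(0 + 5\right) 6 I{\left(B{\left(-1,0 \right)} \right)} = \left(17 + 15\right) \left(0 + 5\right) 6 \left(-1 + 5^{2} - 15\right) = 32 \cdot 5 \cdot 6 \left(-1 + 25 - 15\right) = 160 \cdot 6 \cdot 9 = 960 \cdot 9 = 8640$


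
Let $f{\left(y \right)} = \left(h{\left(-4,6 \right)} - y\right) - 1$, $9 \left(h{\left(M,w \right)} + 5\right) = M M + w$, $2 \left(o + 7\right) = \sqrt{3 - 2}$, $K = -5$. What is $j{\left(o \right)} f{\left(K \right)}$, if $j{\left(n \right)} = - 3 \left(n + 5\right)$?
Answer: $\frac{13}{2} \approx 6.5$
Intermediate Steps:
$o = - \frac{13}{2}$ ($o = -7 + \frac{\sqrt{3 - 2}}{2} = -7 + \frac{\sqrt{1}}{2} = -7 + \frac{1}{2} \cdot 1 = -7 + \frac{1}{2} = - \frac{13}{2} \approx -6.5$)
$j{\left(n \right)} = -15 - 3 n$ ($j{\left(n \right)} = - 3 \left(5 + n\right) = -15 - 3 n$)
$h{\left(M,w \right)} = -5 + \frac{w}{9} + \frac{M^{2}}{9}$ ($h{\left(M,w \right)} = -5 + \frac{M M + w}{9} = -5 + \frac{M^{2} + w}{9} = -5 + \frac{w + M^{2}}{9} = -5 + \left(\frac{w}{9} + \frac{M^{2}}{9}\right) = -5 + \frac{w}{9} + \frac{M^{2}}{9}$)
$f{\left(y \right)} = - \frac{32}{9} - y$ ($f{\left(y \right)} = \left(\left(-5 + \frac{1}{9} \cdot 6 + \frac{\left(-4\right)^{2}}{9}\right) - y\right) - 1 = \left(\left(-5 + \frac{2}{3} + \frac{1}{9} \cdot 16\right) - y\right) - 1 = \left(\left(-5 + \frac{2}{3} + \frac{16}{9}\right) - y\right) - 1 = \left(- \frac{23}{9} - y\right) - 1 = - \frac{32}{9} - y$)
$j{\left(o \right)} f{\left(K \right)} = \left(-15 - - \frac{39}{2}\right) \left(- \frac{32}{9} - -5\right) = \left(-15 + \frac{39}{2}\right) \left(- \frac{32}{9} + 5\right) = \frac{9}{2} \cdot \frac{13}{9} = \frac{13}{2}$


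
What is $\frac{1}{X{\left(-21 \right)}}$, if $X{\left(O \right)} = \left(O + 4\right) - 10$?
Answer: $- \frac{1}{27} \approx -0.037037$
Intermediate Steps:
$X{\left(O \right)} = -6 + O$ ($X{\left(O \right)} = \left(4 + O\right) - 10 = -6 + O$)
$\frac{1}{X{\left(-21 \right)}} = \frac{1}{-6 - 21} = \frac{1}{-27} = - \frac{1}{27}$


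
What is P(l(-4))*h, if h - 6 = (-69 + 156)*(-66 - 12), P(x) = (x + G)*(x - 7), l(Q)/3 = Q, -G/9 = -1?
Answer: -386460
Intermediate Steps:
G = 9 (G = -9*(-1) = 9)
l(Q) = 3*Q
P(x) = (-7 + x)*(9 + x) (P(x) = (x + 9)*(x - 7) = (9 + x)*(-7 + x) = (-7 + x)*(9 + x))
h = -6780 (h = 6 + (-69 + 156)*(-66 - 12) = 6 + 87*(-78) = 6 - 6786 = -6780)
P(l(-4))*h = (-63 + (3*(-4))² + 2*(3*(-4)))*(-6780) = (-63 + (-12)² + 2*(-12))*(-6780) = (-63 + 144 - 24)*(-6780) = 57*(-6780) = -386460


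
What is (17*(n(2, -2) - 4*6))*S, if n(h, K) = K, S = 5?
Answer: -2210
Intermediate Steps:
(17*(n(2, -2) - 4*6))*S = (17*(-2 - 4*6))*5 = (17*(-2 - 24))*5 = (17*(-26))*5 = -442*5 = -2210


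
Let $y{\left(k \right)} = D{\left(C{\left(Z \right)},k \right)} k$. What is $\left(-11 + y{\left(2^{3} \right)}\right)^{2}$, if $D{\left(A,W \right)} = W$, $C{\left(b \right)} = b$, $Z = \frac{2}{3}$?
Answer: $2809$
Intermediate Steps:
$Z = \frac{2}{3}$ ($Z = 2 \cdot \frac{1}{3} = \frac{2}{3} \approx 0.66667$)
$y{\left(k \right)} = k^{2}$ ($y{\left(k \right)} = k k = k^{2}$)
$\left(-11 + y{\left(2^{3} \right)}\right)^{2} = \left(-11 + \left(2^{3}\right)^{2}\right)^{2} = \left(-11 + 8^{2}\right)^{2} = \left(-11 + 64\right)^{2} = 53^{2} = 2809$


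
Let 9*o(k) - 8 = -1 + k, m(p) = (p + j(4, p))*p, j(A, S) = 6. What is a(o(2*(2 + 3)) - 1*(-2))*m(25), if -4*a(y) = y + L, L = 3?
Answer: -24025/18 ≈ -1334.7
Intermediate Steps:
m(p) = p*(6 + p) (m(p) = (p + 6)*p = (6 + p)*p = p*(6 + p))
o(k) = 7/9 + k/9 (o(k) = 8/9 + (-1 + k)/9 = 8/9 + (-⅑ + k/9) = 7/9 + k/9)
a(y) = -¾ - y/4 (a(y) = -(y + 3)/4 = -(3 + y)/4 = -¾ - y/4)
a(o(2*(2 + 3)) - 1*(-2))*m(25) = (-¾ - ((7/9 + (2*(2 + 3))/9) - 1*(-2))/4)*(25*(6 + 25)) = (-¾ - ((7/9 + (2*5)/9) + 2)/4)*(25*31) = (-¾ - ((7/9 + (⅑)*10) + 2)/4)*775 = (-¾ - ((7/9 + 10/9) + 2)/4)*775 = (-¾ - (17/9 + 2)/4)*775 = (-¾ - ¼*35/9)*775 = (-¾ - 35/36)*775 = -31/18*775 = -24025/18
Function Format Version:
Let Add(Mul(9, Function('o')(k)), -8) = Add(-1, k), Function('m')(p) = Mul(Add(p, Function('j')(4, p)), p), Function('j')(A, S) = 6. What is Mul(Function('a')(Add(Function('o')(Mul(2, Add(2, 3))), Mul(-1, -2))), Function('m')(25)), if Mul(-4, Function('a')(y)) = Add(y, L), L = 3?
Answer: Rational(-24025, 18) ≈ -1334.7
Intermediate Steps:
Function('m')(p) = Mul(p, Add(6, p)) (Function('m')(p) = Mul(Add(p, 6), p) = Mul(Add(6, p), p) = Mul(p, Add(6, p)))
Function('o')(k) = Add(Rational(7, 9), Mul(Rational(1, 9), k)) (Function('o')(k) = Add(Rational(8, 9), Mul(Rational(1, 9), Add(-1, k))) = Add(Rational(8, 9), Add(Rational(-1, 9), Mul(Rational(1, 9), k))) = Add(Rational(7, 9), Mul(Rational(1, 9), k)))
Function('a')(y) = Add(Rational(-3, 4), Mul(Rational(-1, 4), y)) (Function('a')(y) = Mul(Rational(-1, 4), Add(y, 3)) = Mul(Rational(-1, 4), Add(3, y)) = Add(Rational(-3, 4), Mul(Rational(-1, 4), y)))
Mul(Function('a')(Add(Function('o')(Mul(2, Add(2, 3))), Mul(-1, -2))), Function('m')(25)) = Mul(Add(Rational(-3, 4), Mul(Rational(-1, 4), Add(Add(Rational(7, 9), Mul(Rational(1, 9), Mul(2, Add(2, 3)))), Mul(-1, -2)))), Mul(25, Add(6, 25))) = Mul(Add(Rational(-3, 4), Mul(Rational(-1, 4), Add(Add(Rational(7, 9), Mul(Rational(1, 9), Mul(2, 5))), 2))), Mul(25, 31)) = Mul(Add(Rational(-3, 4), Mul(Rational(-1, 4), Add(Add(Rational(7, 9), Mul(Rational(1, 9), 10)), 2))), 775) = Mul(Add(Rational(-3, 4), Mul(Rational(-1, 4), Add(Add(Rational(7, 9), Rational(10, 9)), 2))), 775) = Mul(Add(Rational(-3, 4), Mul(Rational(-1, 4), Add(Rational(17, 9), 2))), 775) = Mul(Add(Rational(-3, 4), Mul(Rational(-1, 4), Rational(35, 9))), 775) = Mul(Add(Rational(-3, 4), Rational(-35, 36)), 775) = Mul(Rational(-31, 18), 775) = Rational(-24025, 18)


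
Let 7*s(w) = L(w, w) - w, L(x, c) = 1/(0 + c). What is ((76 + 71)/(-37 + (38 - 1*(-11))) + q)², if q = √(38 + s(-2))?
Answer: 21087/112 + 7*√7490/4 ≈ 339.73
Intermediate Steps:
L(x, c) = 1/c
s(w) = -w/7 + 1/(7*w) (s(w) = (1/w - w)/7 = -w/7 + 1/(7*w))
q = √7490/14 (q = √(38 + (⅐)*(1 - 1*(-2)²)/(-2)) = √(38 + (⅐)*(-½)*(1 - 1*4)) = √(38 + (⅐)*(-½)*(1 - 4)) = √(38 + (⅐)*(-½)*(-3)) = √(38 + 3/14) = √(535/14) = √7490/14 ≈ 6.1818)
((76 + 71)/(-37 + (38 - 1*(-11))) + q)² = ((76 + 71)/(-37 + (38 - 1*(-11))) + √7490/14)² = (147/(-37 + (38 + 11)) + √7490/14)² = (147/(-37 + 49) + √7490/14)² = (147/12 + √7490/14)² = (147*(1/12) + √7490/14)² = (49/4 + √7490/14)²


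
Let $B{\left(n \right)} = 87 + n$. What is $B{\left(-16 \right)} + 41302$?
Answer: $41373$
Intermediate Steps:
$B{\left(-16 \right)} + 41302 = \left(87 - 16\right) + 41302 = 71 + 41302 = 41373$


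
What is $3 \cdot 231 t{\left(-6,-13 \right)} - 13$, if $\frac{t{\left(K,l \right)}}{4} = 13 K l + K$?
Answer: $2794163$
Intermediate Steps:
$t{\left(K,l \right)} = 4 K + 52 K l$ ($t{\left(K,l \right)} = 4 \left(13 K l + K\right) = 4 \left(K + 13 K l\right) = 4 K + 52 K l$)
$3 \cdot 231 t{\left(-6,-13 \right)} - 13 = 3 \cdot 231 \cdot 4 \left(-6\right) \left(1 + 13 \left(-13\right)\right) - 13 = 693 \cdot 4 \left(-6\right) \left(1 - 169\right) - 13 = 693 \cdot 4 \left(-6\right) \left(-168\right) - 13 = 693 \cdot 4032 - 13 = 2794176 - 13 = 2794163$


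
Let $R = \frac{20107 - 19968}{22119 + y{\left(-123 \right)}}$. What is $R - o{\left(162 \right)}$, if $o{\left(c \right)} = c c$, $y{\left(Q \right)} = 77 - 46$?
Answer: $- \frac{581304461}{22150} \approx -26244.0$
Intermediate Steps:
$y{\left(Q \right)} = 31$
$o{\left(c \right)} = c^{2}$
$R = \frac{139}{22150}$ ($R = \frac{20107 - 19968}{22119 + 31} = \frac{139}{22150} \approx 0.0062754$)
$R - o{\left(162 \right)} = \frac{139}{22150} - 162^{2} = \frac{139}{22150} - 26244 = - \frac{581304461}{22150}$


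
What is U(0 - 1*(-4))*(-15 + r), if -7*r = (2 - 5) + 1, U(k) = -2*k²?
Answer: 3296/7 ≈ 470.86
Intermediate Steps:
r = 2/7 (r = -((2 - 5) + 1)/7 = -(-3 + 1)/7 = -⅐*(-2) = 2/7 ≈ 0.28571)
U(0 - 1*(-4))*(-15 + r) = (-2*(0 - 1*(-4))²)*(-15 + 2/7) = -2*(0 + 4)²*(-103/7) = -2*4²*(-103/7) = -2*16*(-103/7) = -32*(-103/7) = 3296/7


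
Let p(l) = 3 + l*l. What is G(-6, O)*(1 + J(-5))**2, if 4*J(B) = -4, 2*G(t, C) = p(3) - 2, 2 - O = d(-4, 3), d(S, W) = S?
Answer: 0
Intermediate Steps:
p(l) = 3 + l**2
O = 6 (O = 2 - 1*(-4) = 2 + 4 = 6)
G(t, C) = 5 (G(t, C) = ((3 + 3**2) - 2)/2 = ((3 + 9) - 2)/2 = (12 - 2)/2 = (1/2)*10 = 5)
J(B) = -1 (J(B) = (1/4)*(-4) = -1)
G(-6, O)*(1 + J(-5))**2 = 5*(1 - 1)**2 = 5*0**2 = 5*0 = 0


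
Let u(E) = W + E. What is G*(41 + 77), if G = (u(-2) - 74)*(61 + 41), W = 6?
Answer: -842520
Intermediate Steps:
u(E) = 6 + E
G = -7140 (G = ((6 - 2) - 74)*(61 + 41) = (4 - 74)*102 = -70*102 = -7140)
G*(41 + 77) = -7140*(41 + 77) = -7140*118 = -842520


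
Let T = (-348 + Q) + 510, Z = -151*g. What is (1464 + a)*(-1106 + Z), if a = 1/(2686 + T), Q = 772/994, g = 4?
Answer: -93275693325/37259 ≈ -2.5034e+6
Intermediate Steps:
Q = 386/497 (Q = 772*(1/994) = 386/497 ≈ 0.77666)
Z = -604 (Z = -151*4 = -604)
T = 80900/497 (T = (-348 + 386/497) + 510 = -172570/497 + 510 = 80900/497 ≈ 162.78)
a = 497/1415842 (a = 1/(2686 + 80900/497) = 1/(1415842/497) = 497/1415842 ≈ 0.00035103)
(1464 + a)*(-1106 + Z) = (1464 + 497/1415842)*(-1106 - 604) = (2072793185/1415842)*(-1710) = -93275693325/37259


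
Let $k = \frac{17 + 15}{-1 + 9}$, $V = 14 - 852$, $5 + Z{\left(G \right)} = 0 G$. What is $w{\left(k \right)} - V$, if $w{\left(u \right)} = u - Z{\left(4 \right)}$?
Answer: $847$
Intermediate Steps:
$Z{\left(G \right)} = -5$ ($Z{\left(G \right)} = -5 + 0 G = -5 + 0 = -5$)
$V = -838$
$k = 4$ ($k = \frac{32}{8} = 32 \cdot \frac{1}{8} = 4$)
$w{\left(u \right)} = 5 + u$ ($w{\left(u \right)} = u - -5 = u + 5 = 5 + u$)
$w{\left(k \right)} - V = \left(5 + 4\right) - -838 = 9 + 838 = 847$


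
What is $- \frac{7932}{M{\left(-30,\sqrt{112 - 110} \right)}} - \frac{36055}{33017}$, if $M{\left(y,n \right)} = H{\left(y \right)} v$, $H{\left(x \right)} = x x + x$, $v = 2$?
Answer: $- \frac{27052212}{4787465} \approx -5.6506$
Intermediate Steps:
$H{\left(x \right)} = x + x^{2}$ ($H{\left(x \right)} = x^{2} + x = x + x^{2}$)
$M{\left(y,n \right)} = 2 y \left(1 + y\right)$ ($M{\left(y,n \right)} = y \left(1 + y\right) 2 = 2 y \left(1 + y\right)$)
$- \frac{7932}{M{\left(-30,\sqrt{112 - 110} \right)}} - \frac{36055}{33017} = - \frac{7932}{2 \left(-30\right) \left(1 - 30\right)} - \frac{36055}{33017} = - \frac{7932}{2 \left(-30\right) \left(-29\right)} - \frac{36055}{33017} = - \frac{7932}{1740} - \frac{36055}{33017} = \left(-7932\right) \frac{1}{1740} - \frac{36055}{33017} = - \frac{661}{145} - \frac{36055}{33017} = - \frac{27052212}{4787465}$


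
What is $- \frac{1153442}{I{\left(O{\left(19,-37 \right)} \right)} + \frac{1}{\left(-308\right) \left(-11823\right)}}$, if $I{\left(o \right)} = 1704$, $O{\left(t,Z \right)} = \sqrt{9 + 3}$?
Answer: $- \frac{4200240587928}{6205088737} \approx -676.9$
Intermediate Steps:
$O{\left(t,Z \right)} = 2 \sqrt{3}$ ($O{\left(t,Z \right)} = \sqrt{12} = 2 \sqrt{3}$)
$- \frac{1153442}{I{\left(O{\left(19,-37 \right)} \right)} + \frac{1}{\left(-308\right) \left(-11823\right)}} = - \frac{1153442}{1704 + \frac{1}{\left(-308\right) \left(-11823\right)}} = - \frac{1153442}{1704 + \frac{1}{3641484}} = - \frac{1153442}{\frac{6205088737}{3641484}} = \left(-1153442\right) \frac{3641484}{6205088737} = - \frac{4200240587928}{6205088737}$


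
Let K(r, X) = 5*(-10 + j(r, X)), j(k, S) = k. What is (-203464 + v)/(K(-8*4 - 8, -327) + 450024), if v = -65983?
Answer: -269447/449774 ≈ -0.59907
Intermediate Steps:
K(r, X) = -50 + 5*r (K(r, X) = 5*(-10 + r) = -50 + 5*r)
(-203464 + v)/(K(-8*4 - 8, -327) + 450024) = (-203464 - 65983)/((-50 + 5*(-8*4 - 8)) + 450024) = -269447/((-50 + 5*(-32 - 8)) + 450024) = -269447/((-50 + 5*(-40)) + 450024) = -269447/((-50 - 200) + 450024) = -269447/(-250 + 450024) = -269447/449774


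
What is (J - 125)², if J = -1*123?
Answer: 61504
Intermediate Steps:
J = -123
(J - 125)² = (-123 - 125)² = (-248)² = 61504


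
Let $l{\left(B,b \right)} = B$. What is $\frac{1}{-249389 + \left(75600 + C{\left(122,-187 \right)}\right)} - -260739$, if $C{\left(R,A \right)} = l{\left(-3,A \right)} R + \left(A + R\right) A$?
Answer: $\frac{42239717999}{162000} \approx 2.6074 \cdot 10^{5}$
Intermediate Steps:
$C{\left(R,A \right)} = - 3 R + A \left(A + R\right)$ ($C{\left(R,A \right)} = - 3 R + \left(A + R\right) A = - 3 R + A \left(A + R\right)$)
$\frac{1}{-249389 + \left(75600 + C{\left(122,-187 \right)}\right)} - -260739 = \frac{1}{-249389 + \left(75600 - \left(23180 - 34969\right)\right)} - -260739 = \frac{1}{-249389 + \left(75600 - -11789\right)} + 260739 = \frac{1}{-249389 + \left(75600 + 11789\right)} + 260739 = \frac{1}{-249389 + 87389} + 260739 = \frac{1}{-162000} + 260739 = - \frac{1}{162000} + 260739 = \frac{42239717999}{162000}$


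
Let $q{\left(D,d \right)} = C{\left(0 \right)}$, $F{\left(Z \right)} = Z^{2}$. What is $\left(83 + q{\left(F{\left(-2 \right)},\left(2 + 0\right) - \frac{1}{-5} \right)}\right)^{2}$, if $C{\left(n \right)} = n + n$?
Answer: $6889$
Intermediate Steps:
$C{\left(n \right)} = 2 n$
$q{\left(D,d \right)} = 0$ ($q{\left(D,d \right)} = 2 \cdot 0 = 0$)
$\left(83 + q{\left(F{\left(-2 \right)},\left(2 + 0\right) - \frac{1}{-5} \right)}\right)^{2} = \left(83 + 0\right)^{2} = 83^{2} = 6889$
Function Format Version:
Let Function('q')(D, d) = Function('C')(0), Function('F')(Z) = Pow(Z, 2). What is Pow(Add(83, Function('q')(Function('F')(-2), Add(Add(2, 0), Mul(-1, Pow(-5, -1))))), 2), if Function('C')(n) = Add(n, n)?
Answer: 6889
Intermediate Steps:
Function('C')(n) = Mul(2, n)
Function('q')(D, d) = 0 (Function('q')(D, d) = Mul(2, 0) = 0)
Pow(Add(83, Function('q')(Function('F')(-2), Add(Add(2, 0), Mul(-1, Pow(-5, -1))))), 2) = Pow(Add(83, 0), 2) = Pow(83, 2) = 6889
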